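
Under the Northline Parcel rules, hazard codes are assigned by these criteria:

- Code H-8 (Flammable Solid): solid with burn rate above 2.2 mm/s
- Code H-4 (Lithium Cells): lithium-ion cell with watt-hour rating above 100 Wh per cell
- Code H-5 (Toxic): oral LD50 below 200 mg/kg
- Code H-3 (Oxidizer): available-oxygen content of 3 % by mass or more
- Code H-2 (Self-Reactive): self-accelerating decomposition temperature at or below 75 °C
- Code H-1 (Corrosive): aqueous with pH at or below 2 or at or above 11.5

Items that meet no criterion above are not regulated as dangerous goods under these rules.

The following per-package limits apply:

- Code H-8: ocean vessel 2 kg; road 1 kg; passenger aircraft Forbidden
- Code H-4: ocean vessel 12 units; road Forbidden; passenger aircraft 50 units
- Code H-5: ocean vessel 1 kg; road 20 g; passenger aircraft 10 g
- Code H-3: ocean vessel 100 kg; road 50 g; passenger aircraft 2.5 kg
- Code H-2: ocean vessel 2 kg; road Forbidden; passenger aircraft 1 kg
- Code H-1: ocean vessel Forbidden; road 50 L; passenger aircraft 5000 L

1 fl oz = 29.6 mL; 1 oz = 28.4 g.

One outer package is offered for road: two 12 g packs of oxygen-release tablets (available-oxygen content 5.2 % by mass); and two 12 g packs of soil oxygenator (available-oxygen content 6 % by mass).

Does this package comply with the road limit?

Available-oxygen content 5.2 % by mass meets the Code H-3 criterion (Oxidizer), so the oxygen-release tablets are Code H-3.
The soil oxygenator has available-oxygen content 6 % by mass, which is ≥ 3 % by mass, so it is Code H-3 (Oxidizer).
Total Code H-3: (two 12 g packs = 24 g) + (two 12 g packs = 24 g) = 48 g.
That is within the Code H-3 road limit of 50 g.

Yes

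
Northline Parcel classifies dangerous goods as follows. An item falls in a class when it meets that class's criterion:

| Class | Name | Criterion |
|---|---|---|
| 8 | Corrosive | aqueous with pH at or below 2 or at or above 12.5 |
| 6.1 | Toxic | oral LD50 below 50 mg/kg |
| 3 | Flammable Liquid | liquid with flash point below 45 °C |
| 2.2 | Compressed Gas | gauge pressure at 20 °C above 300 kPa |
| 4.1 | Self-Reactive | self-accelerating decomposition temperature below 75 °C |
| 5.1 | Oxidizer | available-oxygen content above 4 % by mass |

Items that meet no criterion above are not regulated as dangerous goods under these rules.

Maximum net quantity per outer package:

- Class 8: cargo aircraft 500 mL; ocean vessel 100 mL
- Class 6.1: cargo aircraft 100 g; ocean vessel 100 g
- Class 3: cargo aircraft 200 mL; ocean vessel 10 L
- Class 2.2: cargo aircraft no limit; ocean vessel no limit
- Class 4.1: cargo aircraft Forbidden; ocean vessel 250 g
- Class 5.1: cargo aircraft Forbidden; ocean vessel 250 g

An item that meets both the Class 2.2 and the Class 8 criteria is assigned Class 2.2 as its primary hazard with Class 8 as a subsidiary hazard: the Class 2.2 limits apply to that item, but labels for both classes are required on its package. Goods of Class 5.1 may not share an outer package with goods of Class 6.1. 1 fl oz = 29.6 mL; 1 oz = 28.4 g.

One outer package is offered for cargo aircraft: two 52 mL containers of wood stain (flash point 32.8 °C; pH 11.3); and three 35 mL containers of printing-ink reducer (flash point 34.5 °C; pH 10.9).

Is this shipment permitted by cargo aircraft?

No

With flash point 32.8 °C (< 45 °C), the wood stain falls in Class 3.
Printing-ink reducer: flash point 34.5 °C < 45 °C → Class 3 (Flammable Liquid).
Class 3 net quantity: (two 52 mL containers = 104 mL) + (three 35 mL containers = 105 mL) = 209 mL.
209 mL exceeds the cargo aircraft limit of 200 mL for Class 3.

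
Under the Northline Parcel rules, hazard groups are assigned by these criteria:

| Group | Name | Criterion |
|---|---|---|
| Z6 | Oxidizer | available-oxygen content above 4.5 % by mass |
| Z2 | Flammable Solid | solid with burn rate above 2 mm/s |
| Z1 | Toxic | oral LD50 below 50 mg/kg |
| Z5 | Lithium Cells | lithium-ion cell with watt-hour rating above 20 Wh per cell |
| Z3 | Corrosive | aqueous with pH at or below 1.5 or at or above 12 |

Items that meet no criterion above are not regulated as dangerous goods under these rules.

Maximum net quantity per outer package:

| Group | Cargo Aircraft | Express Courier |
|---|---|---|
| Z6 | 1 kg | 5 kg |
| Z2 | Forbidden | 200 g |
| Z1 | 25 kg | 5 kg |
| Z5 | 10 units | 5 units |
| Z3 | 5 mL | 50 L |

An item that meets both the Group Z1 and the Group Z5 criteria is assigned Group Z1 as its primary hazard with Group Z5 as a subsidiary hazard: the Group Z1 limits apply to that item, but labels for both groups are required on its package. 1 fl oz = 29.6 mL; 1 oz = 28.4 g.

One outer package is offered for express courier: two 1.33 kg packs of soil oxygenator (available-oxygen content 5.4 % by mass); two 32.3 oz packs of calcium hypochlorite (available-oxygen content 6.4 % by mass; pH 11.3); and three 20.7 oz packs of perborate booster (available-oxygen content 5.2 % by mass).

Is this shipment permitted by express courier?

No

Soil oxygenator: available-oxygen content 5.4 % by mass > 4.5 % by mass → Group Z6 (Oxidizer).
The calcium hypochlorite has available-oxygen content 6.4 % by mass, which is > 4.5 % by mass, so it is Group Z6 (Oxidizer).
Perborate booster: available-oxygen content 5.2 % by mass > 4.5 % by mass → Group Z6 (Oxidizer).
Total Group Z6: (two 1.33 kg packs = 2.66 kg) + (two 32.3 oz packs = 1834.64 g) + (three 20.7 oz packs = 1763.64 g) = 6258.28 g.
6258.28 g exceeds the express courier limit of 5 kg for Group Z6.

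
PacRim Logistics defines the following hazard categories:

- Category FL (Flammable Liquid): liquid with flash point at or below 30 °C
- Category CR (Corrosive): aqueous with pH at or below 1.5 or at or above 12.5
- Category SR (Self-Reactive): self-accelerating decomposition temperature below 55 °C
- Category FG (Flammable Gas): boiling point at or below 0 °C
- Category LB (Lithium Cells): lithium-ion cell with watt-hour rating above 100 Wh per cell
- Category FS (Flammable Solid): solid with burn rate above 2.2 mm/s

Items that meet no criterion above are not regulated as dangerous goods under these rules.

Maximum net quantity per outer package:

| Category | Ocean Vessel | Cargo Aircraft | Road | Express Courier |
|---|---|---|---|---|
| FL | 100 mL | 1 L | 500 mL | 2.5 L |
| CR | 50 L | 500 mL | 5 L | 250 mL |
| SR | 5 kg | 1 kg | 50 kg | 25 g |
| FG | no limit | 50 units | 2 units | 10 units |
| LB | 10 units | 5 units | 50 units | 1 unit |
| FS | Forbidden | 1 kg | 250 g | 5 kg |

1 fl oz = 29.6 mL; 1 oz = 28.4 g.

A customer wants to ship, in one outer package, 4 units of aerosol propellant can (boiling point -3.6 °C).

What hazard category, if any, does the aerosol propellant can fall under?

Boiling point -3.6 °C meets the Category FG criterion (Flammable Gas), so the aerosol propellant can is Category FG.

Category FG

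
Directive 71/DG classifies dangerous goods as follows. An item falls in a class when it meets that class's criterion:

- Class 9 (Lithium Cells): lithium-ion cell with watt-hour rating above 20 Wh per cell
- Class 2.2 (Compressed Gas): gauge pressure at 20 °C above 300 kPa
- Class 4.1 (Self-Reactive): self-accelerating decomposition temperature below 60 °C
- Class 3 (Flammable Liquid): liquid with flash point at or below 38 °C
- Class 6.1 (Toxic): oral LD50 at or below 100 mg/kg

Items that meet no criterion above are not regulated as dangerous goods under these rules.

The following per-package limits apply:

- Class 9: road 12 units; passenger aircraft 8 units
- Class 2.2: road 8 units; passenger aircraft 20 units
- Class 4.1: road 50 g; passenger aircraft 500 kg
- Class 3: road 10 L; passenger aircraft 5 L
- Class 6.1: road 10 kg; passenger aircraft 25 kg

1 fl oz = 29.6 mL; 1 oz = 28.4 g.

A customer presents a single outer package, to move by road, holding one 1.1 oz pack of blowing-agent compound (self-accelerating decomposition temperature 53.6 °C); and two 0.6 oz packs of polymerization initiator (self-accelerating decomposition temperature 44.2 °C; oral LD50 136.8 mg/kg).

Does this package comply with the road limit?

No

With self-accelerating decomposition temperature 53.6 °C (< 60 °C), the blowing-agent compound falls in Class 4.1.
With self-accelerating decomposition temperature 44.2 °C (< 60 °C), the polymerization initiator falls in Class 4.1.
Class 4.1 net quantity: (one 1.1 oz pack = 31.24 g) + (two 0.6 oz packs = 34.08 g) = 65.32 g.
65.32 g > 50 g (road limit, Class 4.1) — over the limit.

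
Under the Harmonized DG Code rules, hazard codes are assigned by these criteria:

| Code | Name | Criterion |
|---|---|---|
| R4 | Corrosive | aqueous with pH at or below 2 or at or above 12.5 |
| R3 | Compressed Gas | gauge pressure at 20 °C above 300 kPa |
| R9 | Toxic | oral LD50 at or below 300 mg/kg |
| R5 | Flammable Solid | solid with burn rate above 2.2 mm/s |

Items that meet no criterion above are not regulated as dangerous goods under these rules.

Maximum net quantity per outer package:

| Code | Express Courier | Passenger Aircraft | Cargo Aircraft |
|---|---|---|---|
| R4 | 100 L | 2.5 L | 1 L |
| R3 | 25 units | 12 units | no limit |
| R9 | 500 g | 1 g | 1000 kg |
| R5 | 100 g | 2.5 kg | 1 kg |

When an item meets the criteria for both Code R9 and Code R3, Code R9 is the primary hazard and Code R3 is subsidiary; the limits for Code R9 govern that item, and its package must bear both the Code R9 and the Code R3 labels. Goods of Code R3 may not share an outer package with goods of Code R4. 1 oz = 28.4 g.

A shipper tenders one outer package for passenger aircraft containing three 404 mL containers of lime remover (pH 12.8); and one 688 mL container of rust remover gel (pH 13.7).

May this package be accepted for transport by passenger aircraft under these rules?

With pH 12.8 (≥ 12.5), the lime remover falls in Code R4.
pH 13.7 meets the Code R4 criterion (Corrosive), so the rust remover gel is Code R4.
Code R4 net quantity: (three 404 mL containers = 1.212 L) + 688 mL = 1.9 L.
1.9 L ≤ 2.5 L (passenger aircraft limit, Code R4) — within limit.

Yes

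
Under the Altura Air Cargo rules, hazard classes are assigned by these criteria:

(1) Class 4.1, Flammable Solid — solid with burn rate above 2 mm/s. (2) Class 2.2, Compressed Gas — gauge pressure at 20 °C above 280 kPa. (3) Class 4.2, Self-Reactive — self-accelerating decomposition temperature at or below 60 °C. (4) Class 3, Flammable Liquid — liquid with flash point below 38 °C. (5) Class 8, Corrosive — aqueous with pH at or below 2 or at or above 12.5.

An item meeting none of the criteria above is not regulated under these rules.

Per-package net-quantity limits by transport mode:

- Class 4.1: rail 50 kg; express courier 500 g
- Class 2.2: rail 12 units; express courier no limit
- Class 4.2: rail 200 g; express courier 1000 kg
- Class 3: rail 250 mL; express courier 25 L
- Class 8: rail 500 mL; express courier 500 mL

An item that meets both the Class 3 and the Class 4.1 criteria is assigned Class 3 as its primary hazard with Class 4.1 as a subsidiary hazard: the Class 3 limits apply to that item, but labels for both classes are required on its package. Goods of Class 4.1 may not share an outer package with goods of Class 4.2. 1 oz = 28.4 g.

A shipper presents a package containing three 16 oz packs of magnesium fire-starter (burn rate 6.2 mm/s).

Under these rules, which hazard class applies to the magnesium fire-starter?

Class 4.1

Magnesium fire-starter: burn rate 6.2 mm/s > 2 mm/s → Class 4.1 (Flammable Solid).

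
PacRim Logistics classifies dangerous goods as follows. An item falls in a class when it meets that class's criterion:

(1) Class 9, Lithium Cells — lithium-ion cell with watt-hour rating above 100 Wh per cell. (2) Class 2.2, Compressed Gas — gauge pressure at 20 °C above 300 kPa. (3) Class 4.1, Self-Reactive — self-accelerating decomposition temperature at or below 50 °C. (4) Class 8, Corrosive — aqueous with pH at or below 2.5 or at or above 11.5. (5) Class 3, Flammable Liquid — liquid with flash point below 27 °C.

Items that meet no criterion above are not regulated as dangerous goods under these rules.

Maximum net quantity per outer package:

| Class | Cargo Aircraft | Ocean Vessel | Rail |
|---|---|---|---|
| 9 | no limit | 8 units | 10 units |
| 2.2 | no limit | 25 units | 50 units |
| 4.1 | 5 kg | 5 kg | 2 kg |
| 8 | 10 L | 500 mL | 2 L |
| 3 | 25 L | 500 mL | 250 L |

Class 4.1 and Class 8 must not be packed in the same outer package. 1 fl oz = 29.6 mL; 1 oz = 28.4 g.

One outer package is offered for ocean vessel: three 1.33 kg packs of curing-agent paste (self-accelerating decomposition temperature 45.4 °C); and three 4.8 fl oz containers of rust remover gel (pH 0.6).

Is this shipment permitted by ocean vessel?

With self-accelerating decomposition temperature 45.4 °C (≤ 50 °C), the curing-agent paste falls in Class 4.1.
The rust remover gel has pH 0.6, which is ≤ 2.5, so it is Class 8 (Corrosive).
Class 4.1 quantity: three 1.33 kg packs = 3.99 kg.
That is within the Class 4.1 ocean vessel limit of 5 kg.
Class 8 quantity: three 4.8 fl oz containers = 426.24 mL.
426.24 mL is within the ocean vessel limit of 500 mL for Class 8.
Class 4.1 and Class 8 may not share an outer package.

No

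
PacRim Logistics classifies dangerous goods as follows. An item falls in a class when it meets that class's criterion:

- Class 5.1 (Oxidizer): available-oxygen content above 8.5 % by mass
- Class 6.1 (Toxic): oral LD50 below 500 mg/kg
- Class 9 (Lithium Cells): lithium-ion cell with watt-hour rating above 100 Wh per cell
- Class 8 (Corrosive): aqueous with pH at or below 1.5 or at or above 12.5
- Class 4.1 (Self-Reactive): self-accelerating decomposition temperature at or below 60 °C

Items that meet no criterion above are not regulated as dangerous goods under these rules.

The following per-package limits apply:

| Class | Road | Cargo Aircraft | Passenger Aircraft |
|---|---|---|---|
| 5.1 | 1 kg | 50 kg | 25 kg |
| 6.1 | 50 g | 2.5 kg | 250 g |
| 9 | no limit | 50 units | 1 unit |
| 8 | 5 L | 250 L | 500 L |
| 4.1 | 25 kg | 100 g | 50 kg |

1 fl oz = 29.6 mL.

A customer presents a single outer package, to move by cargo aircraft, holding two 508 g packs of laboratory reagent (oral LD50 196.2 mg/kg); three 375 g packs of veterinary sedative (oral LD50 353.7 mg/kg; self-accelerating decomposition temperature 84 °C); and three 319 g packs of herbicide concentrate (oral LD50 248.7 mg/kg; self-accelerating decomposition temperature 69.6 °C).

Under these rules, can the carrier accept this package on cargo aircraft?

Laboratory reagent: oral LD50 196.2 mg/kg < 500 mg/kg → Class 6.1 (Toxic).
With oral LD50 353.7 mg/kg (< 500 mg/kg), the veterinary sedative falls in Class 6.1.
With oral LD50 248.7 mg/kg (< 500 mg/kg), the herbicide concentrate falls in Class 6.1.
Total Class 6.1: (two 508 g packs = 1.016 kg) + (three 375 g packs = 1.125 kg) + (three 319 g packs = 957 g) = 3.098 kg.
3.098 kg > 2.5 kg (cargo aircraft limit, Class 6.1) — over the limit.

No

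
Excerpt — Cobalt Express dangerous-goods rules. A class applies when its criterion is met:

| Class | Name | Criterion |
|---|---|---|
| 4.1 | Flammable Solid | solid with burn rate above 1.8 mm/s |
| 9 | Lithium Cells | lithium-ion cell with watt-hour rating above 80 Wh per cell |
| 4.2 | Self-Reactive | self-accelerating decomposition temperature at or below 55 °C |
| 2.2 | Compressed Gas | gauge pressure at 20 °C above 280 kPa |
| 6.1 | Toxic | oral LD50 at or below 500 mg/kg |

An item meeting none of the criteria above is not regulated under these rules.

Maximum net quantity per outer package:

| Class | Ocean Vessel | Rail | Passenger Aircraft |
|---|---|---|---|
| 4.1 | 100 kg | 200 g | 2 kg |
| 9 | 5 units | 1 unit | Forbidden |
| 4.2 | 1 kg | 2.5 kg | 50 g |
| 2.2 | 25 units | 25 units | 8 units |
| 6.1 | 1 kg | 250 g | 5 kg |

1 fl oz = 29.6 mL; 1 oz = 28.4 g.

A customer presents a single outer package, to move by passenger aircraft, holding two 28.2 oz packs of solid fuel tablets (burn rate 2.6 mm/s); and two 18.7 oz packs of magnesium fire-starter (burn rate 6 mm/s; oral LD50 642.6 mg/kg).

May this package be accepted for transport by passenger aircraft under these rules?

With burn rate 2.6 mm/s (> 1.8 mm/s), the solid fuel tablets fall in Class 4.1.
The magnesium fire-starter has burn rate 6 mm/s, which is > 1.8 mm/s, so it is Class 4.1 (Flammable Solid).
Class 4.1 net quantity: (two 28.2 oz packs = 1601.76 g) + (two 18.7 oz packs = 1062.16 g) = 2663.92 g.
2663.92 g exceeds the passenger aircraft limit of 2 kg for Class 4.1.

No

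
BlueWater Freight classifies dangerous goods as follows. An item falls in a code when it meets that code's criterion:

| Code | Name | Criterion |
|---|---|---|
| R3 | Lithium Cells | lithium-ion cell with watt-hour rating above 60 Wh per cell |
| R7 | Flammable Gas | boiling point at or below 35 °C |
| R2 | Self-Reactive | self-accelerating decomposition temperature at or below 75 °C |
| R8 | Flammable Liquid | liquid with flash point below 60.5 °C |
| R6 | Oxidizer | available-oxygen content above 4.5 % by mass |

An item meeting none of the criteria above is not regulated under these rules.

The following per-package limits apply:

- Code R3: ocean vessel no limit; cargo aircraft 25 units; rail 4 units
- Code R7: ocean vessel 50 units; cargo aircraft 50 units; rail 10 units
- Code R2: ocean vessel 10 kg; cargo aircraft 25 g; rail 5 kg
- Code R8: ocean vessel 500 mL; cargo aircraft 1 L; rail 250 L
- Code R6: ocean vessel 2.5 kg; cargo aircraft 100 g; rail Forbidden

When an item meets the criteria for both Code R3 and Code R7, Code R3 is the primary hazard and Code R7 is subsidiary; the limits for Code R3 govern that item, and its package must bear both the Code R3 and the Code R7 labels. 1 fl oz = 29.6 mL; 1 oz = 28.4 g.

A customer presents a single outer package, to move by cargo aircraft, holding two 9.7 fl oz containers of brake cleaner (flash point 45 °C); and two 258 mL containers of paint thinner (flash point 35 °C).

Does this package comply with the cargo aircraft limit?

With flash point 45 °C (< 60.5 °C), the brake cleaner falls in Code R8.
With flash point 35 °C (< 60.5 °C), the paint thinner falls in Code R8.
Code R8 net quantity: (two 9.7 fl oz containers = 574.24 mL) + (two 258 mL containers = 516 mL) = 1090.24 mL.
1090.24 mL exceeds the cargo aircraft limit of 1 L for Code R8.

No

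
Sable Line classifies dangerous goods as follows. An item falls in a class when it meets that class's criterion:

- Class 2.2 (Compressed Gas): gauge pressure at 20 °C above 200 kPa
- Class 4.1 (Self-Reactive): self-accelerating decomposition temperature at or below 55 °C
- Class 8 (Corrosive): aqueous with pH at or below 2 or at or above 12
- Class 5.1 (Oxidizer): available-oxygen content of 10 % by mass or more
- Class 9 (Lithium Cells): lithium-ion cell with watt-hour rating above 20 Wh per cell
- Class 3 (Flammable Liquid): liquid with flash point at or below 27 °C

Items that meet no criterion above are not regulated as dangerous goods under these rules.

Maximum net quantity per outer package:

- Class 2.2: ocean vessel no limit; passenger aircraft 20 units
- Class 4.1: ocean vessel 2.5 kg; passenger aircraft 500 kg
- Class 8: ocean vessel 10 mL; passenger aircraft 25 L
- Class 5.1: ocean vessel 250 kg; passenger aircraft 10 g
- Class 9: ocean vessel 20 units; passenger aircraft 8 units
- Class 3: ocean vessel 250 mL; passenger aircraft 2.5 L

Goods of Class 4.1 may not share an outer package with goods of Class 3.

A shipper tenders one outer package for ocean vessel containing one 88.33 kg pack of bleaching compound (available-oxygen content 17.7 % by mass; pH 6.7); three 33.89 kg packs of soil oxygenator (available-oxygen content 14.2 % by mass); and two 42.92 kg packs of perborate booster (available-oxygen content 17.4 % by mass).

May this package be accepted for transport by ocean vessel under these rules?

Bleaching compound: available-oxygen content 17.7 % by mass ≥ 10 % by mass → Class 5.1 (Oxidizer).
Available-oxygen content 14.2 % by mass meets the Class 5.1 criterion (Oxidizer), so the soil oxygenator is Class 5.1.
Available-oxygen content 17.4 % by mass meets the Class 5.1 criterion (Oxidizer), so the perborate booster is Class 5.1.
Total Class 5.1: 88.33 kg + (three 33.89 kg packs = 101.67 kg) + (two 42.92 kg packs = 85.84 kg) = 275.84 kg.
275.84 kg exceeds the ocean vessel limit of 250 kg for Class 5.1.

No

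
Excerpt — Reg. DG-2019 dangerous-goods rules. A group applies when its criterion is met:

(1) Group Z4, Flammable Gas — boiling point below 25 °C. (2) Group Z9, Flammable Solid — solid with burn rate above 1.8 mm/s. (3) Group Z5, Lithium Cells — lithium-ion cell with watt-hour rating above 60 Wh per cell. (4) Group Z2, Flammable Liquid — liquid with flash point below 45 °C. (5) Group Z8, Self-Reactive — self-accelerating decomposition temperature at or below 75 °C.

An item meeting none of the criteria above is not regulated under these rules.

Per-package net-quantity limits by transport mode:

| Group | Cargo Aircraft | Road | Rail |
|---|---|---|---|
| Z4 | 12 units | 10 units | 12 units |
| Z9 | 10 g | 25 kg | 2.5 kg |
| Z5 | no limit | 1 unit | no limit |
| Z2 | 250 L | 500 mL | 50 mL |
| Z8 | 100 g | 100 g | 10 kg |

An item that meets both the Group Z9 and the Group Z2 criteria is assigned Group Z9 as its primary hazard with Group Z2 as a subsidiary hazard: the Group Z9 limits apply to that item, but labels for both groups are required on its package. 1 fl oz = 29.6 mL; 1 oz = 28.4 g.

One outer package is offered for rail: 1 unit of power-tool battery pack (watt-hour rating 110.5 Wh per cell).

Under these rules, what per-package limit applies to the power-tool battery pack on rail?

no limit

Watt-hour rating 110.5 Wh per cell meets the Group Z5 criterion (Lithium Cells), so the power-tool battery pack is Group Z5.
The rail limit for Group Z5 is no limit.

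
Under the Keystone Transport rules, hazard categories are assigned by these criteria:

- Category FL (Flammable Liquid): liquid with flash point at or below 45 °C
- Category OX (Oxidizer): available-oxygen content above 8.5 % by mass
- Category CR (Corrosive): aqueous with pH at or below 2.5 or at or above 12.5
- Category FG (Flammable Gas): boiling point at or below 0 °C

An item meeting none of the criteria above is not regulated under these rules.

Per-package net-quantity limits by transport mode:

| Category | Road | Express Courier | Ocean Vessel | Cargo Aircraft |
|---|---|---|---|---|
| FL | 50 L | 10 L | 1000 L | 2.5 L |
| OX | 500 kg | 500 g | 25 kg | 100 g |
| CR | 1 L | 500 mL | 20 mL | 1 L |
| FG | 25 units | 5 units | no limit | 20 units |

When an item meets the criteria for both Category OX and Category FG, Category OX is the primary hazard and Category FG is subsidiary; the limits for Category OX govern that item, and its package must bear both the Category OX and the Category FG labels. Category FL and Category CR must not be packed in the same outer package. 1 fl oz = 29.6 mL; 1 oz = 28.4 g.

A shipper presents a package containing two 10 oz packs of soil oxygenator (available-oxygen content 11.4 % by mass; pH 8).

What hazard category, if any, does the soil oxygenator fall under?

With available-oxygen content 11.4 % by mass (> 8.5 % by mass), the soil oxygenator falls in Category OX.

Category OX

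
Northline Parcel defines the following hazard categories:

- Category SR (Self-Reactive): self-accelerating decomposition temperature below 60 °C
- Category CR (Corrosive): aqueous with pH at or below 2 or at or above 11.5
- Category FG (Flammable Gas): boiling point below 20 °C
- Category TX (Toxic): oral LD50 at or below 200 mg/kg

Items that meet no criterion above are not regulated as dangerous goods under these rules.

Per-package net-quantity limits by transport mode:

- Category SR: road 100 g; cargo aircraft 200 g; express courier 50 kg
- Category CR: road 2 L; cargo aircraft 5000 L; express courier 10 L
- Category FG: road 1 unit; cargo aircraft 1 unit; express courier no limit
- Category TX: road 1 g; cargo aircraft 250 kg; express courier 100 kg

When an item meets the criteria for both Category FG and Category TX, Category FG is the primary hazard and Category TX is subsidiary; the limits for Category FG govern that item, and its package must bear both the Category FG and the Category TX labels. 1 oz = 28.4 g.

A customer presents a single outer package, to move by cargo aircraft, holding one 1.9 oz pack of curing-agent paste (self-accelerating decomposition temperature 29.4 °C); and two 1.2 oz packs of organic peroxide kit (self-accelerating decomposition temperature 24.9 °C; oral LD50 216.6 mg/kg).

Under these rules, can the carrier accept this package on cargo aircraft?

With self-accelerating decomposition temperature 29.4 °C (< 60 °C), the curing-agent paste falls in Category SR.
The organic peroxide kit has self-accelerating decomposition temperature 24.9 °C, which is < 60 °C, so it is Category SR (Self-Reactive).
Total Category SR: (one 1.9 oz pack = 53.96 g) + (two 1.2 oz packs = 68.16 g) = 122.12 g.
122.12 g ≤ 200 g (cargo aircraft limit, Category SR) — within limit.

Yes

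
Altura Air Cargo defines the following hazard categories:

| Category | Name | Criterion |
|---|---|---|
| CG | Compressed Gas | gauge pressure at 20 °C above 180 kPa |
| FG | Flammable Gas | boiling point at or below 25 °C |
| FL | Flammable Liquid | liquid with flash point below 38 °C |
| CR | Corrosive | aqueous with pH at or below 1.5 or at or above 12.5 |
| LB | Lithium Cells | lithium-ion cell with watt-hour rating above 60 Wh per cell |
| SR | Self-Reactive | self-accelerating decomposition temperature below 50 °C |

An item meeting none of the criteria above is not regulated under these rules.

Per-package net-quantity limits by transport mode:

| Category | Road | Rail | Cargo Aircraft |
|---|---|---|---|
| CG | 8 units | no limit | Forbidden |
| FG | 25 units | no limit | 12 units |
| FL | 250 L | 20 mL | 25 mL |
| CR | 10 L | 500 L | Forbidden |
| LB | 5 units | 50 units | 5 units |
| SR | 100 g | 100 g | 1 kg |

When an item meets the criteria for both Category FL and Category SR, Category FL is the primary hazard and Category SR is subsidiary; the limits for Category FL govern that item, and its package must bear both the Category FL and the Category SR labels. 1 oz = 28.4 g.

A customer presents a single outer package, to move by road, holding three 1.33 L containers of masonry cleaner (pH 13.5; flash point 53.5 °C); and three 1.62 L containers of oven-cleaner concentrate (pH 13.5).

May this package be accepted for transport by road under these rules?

Yes

pH 13.5 meets the Category CR criterion (Corrosive), so the masonry cleaner is Category CR.
With pH 13.5 (≥ 12.5), the oven-cleaner concentrate falls in Category CR.
Total Category CR: (three 1.33 L containers = 3.99 L) + (three 1.62 L containers = 4.86 L) = 8.85 L.
That is within the Category CR road limit of 10 L.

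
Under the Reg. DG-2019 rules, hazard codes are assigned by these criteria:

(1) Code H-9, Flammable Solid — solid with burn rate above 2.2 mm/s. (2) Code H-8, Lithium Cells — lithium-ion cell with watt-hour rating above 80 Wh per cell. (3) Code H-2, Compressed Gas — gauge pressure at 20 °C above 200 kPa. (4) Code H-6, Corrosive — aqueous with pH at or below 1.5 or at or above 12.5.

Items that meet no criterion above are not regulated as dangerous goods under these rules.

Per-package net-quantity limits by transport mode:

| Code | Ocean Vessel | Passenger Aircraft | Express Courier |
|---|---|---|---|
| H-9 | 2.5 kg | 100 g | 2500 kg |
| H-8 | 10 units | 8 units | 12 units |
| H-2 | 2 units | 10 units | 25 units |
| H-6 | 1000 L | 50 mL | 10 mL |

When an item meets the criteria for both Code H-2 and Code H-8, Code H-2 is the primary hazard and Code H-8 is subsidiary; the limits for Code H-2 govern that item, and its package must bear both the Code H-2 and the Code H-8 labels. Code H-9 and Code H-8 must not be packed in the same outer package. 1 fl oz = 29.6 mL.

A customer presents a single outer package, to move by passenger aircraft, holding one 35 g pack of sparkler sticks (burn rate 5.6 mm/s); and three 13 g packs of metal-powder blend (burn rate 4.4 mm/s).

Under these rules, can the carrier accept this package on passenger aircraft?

Sparkler sticks: burn rate 5.6 mm/s > 2.2 mm/s → Code H-9 (Flammable Solid).
With burn rate 4.4 mm/s (> 2.2 mm/s), the metal-powder blend falls in Code H-9.
Code H-9 net quantity: 35 g + (three 13 g packs = 39 g) = 74 g.
That is within the Code H-9 passenger aircraft limit of 100 g.

Yes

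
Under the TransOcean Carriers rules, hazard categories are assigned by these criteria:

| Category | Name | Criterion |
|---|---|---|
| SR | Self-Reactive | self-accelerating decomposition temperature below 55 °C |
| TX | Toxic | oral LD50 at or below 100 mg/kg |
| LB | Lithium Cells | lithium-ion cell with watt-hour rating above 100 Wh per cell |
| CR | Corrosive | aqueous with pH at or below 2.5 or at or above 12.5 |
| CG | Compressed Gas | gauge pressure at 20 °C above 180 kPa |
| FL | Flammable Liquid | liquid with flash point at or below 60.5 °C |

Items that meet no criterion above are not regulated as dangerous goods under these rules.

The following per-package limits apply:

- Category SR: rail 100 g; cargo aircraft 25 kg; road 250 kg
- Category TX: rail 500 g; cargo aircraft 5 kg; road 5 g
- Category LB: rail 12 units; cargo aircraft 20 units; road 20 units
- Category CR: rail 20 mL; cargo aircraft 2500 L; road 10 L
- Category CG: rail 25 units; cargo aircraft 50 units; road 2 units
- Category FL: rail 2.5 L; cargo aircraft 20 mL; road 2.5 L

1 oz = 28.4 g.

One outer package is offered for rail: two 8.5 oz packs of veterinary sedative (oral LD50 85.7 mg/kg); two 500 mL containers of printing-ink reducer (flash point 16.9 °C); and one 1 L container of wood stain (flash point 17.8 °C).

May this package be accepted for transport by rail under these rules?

Veterinary sedative: oral LD50 85.7 mg/kg ≤ 100 mg/kg → Category TX (Toxic).
Printing-ink reducer: flash point 16.9 °C ≤ 60.5 °C → Category FL (Flammable Liquid).
Wood stain: flash point 17.8 °C ≤ 60.5 °C → Category FL (Flammable Liquid).
Category FL net quantity: (two 500 mL containers = 1 L) + 1 L = 2 L.
2 L ≤ 2.5 L (rail limit, Category FL) — within limit.
Category TX quantity: two 8.5 oz packs = 482.8 g.
482.8 g is within the rail limit of 500 g for Category TX.
Every hazard category is within its rail limit and no segregation rule is violated.

Yes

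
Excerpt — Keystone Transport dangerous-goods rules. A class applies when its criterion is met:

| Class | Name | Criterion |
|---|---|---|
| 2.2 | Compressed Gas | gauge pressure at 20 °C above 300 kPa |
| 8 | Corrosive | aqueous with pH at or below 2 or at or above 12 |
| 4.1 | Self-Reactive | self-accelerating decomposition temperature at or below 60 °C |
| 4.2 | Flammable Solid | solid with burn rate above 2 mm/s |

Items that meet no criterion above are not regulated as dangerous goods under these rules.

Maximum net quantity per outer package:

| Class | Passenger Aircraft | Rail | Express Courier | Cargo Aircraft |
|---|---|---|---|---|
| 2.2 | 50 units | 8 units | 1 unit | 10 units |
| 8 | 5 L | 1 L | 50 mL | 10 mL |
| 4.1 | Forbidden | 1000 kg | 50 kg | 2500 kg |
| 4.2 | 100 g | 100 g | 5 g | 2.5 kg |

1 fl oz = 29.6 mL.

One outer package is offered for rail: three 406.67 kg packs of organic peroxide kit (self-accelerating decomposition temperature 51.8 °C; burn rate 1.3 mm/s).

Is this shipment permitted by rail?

Self-accelerating decomposition temperature 51.8 °C meets the Class 4.1 criterion (Self-Reactive), so the organic peroxide kit is Class 4.1.
Class 4.1 quantity: three 406.67 kg packs = 1220.01 kg.
1220.01 kg exceeds the rail limit of 1000 kg for Class 4.1.

No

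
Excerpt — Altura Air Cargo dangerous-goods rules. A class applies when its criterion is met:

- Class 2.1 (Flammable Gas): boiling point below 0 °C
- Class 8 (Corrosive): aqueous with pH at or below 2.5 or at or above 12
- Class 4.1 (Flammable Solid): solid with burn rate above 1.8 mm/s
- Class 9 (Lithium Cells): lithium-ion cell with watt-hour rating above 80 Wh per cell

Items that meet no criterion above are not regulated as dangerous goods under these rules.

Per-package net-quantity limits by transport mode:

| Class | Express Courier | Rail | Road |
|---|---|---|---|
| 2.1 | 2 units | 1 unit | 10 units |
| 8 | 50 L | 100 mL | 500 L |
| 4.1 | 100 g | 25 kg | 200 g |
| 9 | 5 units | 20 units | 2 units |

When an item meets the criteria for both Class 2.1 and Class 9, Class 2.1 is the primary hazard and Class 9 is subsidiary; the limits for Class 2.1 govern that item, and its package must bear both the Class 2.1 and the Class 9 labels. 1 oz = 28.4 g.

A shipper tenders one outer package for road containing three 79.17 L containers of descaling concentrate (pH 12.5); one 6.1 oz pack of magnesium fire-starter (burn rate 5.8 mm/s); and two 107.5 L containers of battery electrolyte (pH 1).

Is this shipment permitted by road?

Descaling concentrate: pH 12.5 ≥ 12 → Class 8 (Corrosive).
The magnesium fire-starter has burn rate 5.8 mm/s, which is > 1.8 mm/s, so it is Class 4.1 (Flammable Solid).
pH 1 meets the Class 8 criterion (Corrosive), so the battery electrolyte is Class 8.
Class 4.1 quantity: one 6.1 oz pack = 173.24 g.
173.24 g is within the road limit of 200 g for Class 4.1.
Class 8 net quantity: (three 79.17 L containers = 237.51 L) + (two 107.5 L containers = 215 L) = 452.51 L.
That is within the Class 8 road limit of 500 L.
Every hazard class is within its road limit and no segregation rule is violated.

Yes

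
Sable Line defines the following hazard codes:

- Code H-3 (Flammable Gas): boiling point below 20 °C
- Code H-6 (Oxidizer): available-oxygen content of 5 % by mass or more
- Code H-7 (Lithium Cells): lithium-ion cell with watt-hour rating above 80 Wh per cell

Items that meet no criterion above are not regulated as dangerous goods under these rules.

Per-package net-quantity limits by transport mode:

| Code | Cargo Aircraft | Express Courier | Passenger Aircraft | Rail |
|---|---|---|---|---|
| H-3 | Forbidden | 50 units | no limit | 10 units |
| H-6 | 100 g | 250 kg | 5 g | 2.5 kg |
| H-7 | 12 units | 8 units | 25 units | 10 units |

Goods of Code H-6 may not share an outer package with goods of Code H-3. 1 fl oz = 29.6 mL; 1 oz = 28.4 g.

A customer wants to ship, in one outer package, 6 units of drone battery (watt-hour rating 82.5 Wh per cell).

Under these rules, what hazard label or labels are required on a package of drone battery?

Code H-7

Drone battery: watt-hour rating 82.5 Wh per cell > 80 Wh per cell → Code H-7 (Lithium Cells).
Only the Code H-7 label is required.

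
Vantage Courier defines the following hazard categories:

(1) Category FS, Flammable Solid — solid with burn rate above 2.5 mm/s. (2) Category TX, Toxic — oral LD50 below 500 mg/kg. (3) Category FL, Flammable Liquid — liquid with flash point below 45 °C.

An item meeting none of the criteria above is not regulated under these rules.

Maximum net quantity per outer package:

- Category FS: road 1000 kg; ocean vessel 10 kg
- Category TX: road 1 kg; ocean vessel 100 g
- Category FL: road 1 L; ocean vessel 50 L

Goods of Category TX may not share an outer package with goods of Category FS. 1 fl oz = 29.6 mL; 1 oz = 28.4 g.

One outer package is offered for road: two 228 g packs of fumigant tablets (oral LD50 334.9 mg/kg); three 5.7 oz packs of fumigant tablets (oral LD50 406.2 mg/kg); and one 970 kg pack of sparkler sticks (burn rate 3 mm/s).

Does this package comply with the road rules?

With oral LD50 334.9 mg/kg (< 500 mg/kg), the fumigant tablets fall in Category TX.
The fumigant tablets have oral LD50 406.2 mg/kg, which is < 500 mg/kg, so they are Category TX (Toxic).
Sparkler sticks: burn rate 3 mm/s > 2.5 mm/s → Category FS (Flammable Solid).
Category TX net quantity: (two 228 g packs = 456 g) + (three 5.7 oz packs = 485.64 g) = 941.64 g.
That is within the Category TX road limit of 1 kg.
Category FS quantity: 970 kg.
That is within the Category FS road limit of 1000 kg.
Category TX and Category FS may not share an outer package.

No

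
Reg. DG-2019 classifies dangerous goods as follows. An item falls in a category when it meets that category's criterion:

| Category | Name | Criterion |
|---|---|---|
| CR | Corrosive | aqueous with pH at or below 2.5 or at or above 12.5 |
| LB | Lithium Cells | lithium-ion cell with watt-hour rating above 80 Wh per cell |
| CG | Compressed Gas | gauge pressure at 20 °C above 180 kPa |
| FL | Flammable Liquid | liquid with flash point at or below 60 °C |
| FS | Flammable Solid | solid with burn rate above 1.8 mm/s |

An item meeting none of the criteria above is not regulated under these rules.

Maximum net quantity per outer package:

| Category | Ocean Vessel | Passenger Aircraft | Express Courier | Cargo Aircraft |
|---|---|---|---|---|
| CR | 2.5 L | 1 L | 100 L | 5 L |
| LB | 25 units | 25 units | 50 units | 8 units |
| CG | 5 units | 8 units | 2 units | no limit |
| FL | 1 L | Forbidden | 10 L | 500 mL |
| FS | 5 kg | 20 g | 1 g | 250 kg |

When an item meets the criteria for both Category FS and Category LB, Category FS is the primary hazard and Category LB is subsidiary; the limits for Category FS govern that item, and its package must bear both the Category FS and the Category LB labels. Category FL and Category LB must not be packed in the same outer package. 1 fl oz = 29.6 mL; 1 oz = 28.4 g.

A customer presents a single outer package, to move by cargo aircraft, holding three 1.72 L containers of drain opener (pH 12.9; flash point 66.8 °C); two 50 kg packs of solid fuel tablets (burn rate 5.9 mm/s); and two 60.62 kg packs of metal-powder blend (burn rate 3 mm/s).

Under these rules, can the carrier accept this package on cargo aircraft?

The drain opener has pH 12.9, which is ≥ 12.5, so it is Category CR (Corrosive).
Burn rate 5.9 mm/s meets the Category FS criterion (Flammable Solid), so the solid fuel tablets are Category FS.
With burn rate 3 mm/s (> 1.8 mm/s), the metal-powder blend falls in Category FS.
Category FS net quantity: (two 50 kg packs = 100 kg) + (two 60.62 kg packs = 121.24 kg) = 221.24 kg.
That is within the Category FS cargo aircraft limit of 250 kg.
Category CR quantity: three 1.72 L containers = 5.16 L.
That exceeds the Category CR cargo aircraft limit of 5 L.
The segregation rule (Category FL with Category LB) does not apply to Category FS with Category CR.

No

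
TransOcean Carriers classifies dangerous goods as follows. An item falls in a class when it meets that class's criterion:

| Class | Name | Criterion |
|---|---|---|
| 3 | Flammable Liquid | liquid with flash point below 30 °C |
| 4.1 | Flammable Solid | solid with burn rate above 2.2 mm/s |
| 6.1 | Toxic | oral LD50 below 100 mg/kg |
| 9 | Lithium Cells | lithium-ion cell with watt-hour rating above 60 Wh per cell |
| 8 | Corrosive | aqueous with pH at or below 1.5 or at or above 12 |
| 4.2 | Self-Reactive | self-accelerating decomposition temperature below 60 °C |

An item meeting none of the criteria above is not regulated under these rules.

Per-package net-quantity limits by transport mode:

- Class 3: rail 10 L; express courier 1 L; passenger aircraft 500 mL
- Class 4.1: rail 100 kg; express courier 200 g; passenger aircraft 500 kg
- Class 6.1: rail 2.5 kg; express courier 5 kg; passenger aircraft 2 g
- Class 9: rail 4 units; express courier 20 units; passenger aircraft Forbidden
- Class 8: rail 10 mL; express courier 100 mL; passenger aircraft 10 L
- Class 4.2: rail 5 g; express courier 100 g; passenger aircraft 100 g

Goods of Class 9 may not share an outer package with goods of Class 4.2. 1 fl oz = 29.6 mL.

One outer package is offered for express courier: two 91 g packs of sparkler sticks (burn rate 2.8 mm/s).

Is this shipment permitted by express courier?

Sparkler sticks: burn rate 2.8 mm/s > 2.2 mm/s → Class 4.1 (Flammable Solid).
Class 4.1 quantity: two 91 g packs = 182 g.
182 g is within the express courier limit of 200 g for Class 4.1.

Yes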